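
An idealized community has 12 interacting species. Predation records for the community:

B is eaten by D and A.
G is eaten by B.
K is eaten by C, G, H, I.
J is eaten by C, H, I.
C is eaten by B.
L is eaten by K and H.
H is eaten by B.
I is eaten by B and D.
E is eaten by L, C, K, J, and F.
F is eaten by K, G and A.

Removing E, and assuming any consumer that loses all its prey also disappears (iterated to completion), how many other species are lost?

Remove E.
Round 1: L (all prey gone), F (all prey gone), J (all prey gone) → extinct.
Round 2: K (all prey gone) → extinct.
Round 3: I (all prey gone), G (all prey gone), H (all prey gone), C (all prey gone) → extinct.
Round 4: B (all prey gone) → extinct.
Round 5: A (all prey gone), D (all prey gone) → extinct.
No further losses. Total secondary extinctions: 11.

11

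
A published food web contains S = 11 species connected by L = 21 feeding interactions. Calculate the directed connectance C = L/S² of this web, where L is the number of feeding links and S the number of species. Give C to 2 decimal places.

The web has S = 11 species and L = 21 feeding links.
C = L / S² = 21 / 121 = 0.1736 ≈ 0.17.

C = 0.17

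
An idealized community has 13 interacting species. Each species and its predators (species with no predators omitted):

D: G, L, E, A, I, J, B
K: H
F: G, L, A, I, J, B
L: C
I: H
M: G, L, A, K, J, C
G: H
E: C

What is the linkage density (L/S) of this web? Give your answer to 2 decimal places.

L/S = 1.85

There are L = 24 links among S = 13 species.
L/S = 24/13 = 1.8462 ≈ 1.85.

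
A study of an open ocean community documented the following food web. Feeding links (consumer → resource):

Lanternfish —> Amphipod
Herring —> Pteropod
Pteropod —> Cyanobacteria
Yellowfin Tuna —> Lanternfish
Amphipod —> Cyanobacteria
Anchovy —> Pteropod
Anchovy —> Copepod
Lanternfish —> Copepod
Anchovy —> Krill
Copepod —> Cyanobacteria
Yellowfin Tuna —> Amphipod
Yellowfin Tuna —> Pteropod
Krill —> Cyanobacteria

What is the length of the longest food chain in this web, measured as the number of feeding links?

3 links

One longest chain: Cyanobacteria → Amphipod → Lanternfish → Yellowfin Tuna.
It has 4 species and 3 links.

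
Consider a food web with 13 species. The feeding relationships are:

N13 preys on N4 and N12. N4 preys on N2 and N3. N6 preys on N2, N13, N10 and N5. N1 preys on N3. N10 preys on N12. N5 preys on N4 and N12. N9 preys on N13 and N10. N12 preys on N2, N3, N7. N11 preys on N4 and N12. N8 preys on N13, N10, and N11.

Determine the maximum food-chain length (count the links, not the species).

3 links

One longest chain: N2 → N12 → N5 → N6.
It has 4 species and 3 links.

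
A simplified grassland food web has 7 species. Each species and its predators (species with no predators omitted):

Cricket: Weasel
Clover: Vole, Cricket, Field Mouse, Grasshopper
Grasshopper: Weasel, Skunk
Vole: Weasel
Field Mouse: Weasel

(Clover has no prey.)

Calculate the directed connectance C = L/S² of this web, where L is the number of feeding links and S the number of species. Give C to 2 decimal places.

C = 0.18

The web has S = 7 species and L = 9 feeding links.
C = L / S² = 9 / 49 = 0.1837 ≈ 0.18.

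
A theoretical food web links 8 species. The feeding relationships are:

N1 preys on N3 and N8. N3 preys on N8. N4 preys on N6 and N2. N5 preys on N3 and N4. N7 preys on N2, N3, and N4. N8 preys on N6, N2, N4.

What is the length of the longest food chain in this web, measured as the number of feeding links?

One longest chain: N6 → N4 → N8 → N3 → N5.
It has 5 species and 4 links.

4 links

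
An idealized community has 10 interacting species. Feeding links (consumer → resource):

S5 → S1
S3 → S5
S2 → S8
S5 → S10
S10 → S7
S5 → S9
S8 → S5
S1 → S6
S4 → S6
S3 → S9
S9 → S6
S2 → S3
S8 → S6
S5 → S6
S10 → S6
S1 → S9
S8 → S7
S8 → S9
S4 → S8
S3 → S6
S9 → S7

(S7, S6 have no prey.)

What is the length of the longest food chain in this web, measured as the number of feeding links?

5 links

One longest chain: S7 → S9 → S1 → S5 → S3 → S2.
It has 6 species and 5 links.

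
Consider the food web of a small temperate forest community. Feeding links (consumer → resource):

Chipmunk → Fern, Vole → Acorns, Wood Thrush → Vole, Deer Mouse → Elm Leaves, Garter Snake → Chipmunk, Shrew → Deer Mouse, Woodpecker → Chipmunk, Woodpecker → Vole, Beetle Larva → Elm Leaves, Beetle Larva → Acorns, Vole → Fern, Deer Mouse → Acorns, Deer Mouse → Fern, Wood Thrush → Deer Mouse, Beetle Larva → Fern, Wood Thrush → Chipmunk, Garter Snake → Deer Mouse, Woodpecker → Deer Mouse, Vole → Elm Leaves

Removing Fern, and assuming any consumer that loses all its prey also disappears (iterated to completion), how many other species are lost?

1

Remove Fern.
Round 1: Chipmunk (all prey gone) → extinct.
No further losses. Total secondary extinctions: 1.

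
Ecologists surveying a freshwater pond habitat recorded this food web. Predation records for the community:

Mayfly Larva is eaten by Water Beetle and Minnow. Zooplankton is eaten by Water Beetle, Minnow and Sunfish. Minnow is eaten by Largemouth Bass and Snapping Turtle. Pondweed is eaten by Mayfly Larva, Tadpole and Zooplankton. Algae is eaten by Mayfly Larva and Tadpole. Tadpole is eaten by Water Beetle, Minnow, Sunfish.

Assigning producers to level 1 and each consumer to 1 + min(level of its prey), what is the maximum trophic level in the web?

4

Producers (level 1): Algae, Pondweed.
Following each consumer down to its lowest-level prey: Algae → Mayfly Larva → Minnow → Snapping Turtle (levels 1 through 4).
All prey of Snapping Turtle (Minnow 3) are at level 3 or above, so Snapping Turtle is at level 1 + 3 = 4.
Every consumer has at least one prey at level 3 or below, so none exceeds level 4.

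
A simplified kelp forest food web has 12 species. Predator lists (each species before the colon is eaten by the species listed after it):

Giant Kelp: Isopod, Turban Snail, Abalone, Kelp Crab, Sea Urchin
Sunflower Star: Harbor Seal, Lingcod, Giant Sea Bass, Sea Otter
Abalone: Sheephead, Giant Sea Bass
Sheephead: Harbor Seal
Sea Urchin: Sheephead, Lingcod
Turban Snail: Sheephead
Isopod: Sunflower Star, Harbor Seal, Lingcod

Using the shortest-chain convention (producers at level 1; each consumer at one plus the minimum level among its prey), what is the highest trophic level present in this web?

4

Producers (level 1): Giant Kelp.
Following each consumer down to its lowest-level prey: Giant Kelp → Isopod → Sunflower Star → Sea Otter (levels 1 through 4).
All prey of Sea Otter (Sunflower Star 3) are at level 3 or above, so Sea Otter is at level 1 + 3 = 4.
Every consumer has at least one prey at level 3 or below, so none exceeds level 4.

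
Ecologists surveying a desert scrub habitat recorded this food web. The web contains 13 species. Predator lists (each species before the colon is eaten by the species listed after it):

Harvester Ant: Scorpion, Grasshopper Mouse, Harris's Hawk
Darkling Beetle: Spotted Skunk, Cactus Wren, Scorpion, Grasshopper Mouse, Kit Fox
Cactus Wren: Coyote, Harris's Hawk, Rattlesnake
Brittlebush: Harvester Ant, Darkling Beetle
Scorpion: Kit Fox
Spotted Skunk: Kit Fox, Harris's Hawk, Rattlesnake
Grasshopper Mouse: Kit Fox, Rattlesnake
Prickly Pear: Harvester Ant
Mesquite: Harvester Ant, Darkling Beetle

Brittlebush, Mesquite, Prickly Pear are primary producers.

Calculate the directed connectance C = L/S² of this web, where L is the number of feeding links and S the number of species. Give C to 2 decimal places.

C = 0.13

The web has S = 13 species and L = 22 feeding links.
C = L / S² = 22 / 169 = 0.1302 ≈ 0.13.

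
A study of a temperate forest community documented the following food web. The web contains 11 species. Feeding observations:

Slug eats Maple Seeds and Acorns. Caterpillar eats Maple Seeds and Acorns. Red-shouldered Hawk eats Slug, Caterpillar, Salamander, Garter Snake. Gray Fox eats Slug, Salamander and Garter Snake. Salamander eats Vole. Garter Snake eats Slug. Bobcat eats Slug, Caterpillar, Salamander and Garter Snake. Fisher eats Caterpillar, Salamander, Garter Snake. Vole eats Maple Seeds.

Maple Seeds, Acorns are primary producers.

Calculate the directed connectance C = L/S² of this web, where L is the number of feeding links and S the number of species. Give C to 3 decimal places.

The web has S = 11 species and L = 21 feeding links.
C = L / S² = 21 / 121 = 0.1736 ≈ 0.174.

C = 0.174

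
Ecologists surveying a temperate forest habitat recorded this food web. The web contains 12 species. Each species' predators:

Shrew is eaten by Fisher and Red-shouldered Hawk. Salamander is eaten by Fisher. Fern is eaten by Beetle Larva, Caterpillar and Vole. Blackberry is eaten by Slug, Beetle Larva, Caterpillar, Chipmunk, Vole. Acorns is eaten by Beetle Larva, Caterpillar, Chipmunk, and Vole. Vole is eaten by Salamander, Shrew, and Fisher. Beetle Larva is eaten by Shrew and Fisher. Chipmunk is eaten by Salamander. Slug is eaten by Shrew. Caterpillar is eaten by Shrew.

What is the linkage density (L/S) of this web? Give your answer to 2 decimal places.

There are L = 23 links among S = 12 species.
L/S = 23/12 = 1.9167 ≈ 1.92.

L/S = 1.92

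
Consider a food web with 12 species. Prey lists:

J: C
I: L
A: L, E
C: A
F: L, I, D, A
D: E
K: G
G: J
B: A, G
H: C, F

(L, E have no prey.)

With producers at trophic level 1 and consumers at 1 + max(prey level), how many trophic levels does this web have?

Producers (level 1): L, E.
L → A → C → J → G → B gives B level 6.
No species has a prey at level 6, so no species reaches level 7.

6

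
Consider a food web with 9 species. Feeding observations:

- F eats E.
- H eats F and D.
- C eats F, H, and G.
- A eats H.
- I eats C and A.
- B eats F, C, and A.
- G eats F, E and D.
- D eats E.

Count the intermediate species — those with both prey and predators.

6

Intermediate species (has both prey and predators): F, D, H, G, A, C.
Count: 6.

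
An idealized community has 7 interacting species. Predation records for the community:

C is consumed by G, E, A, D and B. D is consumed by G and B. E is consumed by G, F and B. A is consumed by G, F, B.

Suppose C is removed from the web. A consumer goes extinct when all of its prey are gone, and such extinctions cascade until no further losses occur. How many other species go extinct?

6

Remove C.
Round 1: E (all prey gone), A (all prey gone), D (all prey gone) → extinct.
Round 2: B (all prey gone), G (all prey gone), F (all prey gone) → extinct.
No further losses. Total secondary extinctions: 6.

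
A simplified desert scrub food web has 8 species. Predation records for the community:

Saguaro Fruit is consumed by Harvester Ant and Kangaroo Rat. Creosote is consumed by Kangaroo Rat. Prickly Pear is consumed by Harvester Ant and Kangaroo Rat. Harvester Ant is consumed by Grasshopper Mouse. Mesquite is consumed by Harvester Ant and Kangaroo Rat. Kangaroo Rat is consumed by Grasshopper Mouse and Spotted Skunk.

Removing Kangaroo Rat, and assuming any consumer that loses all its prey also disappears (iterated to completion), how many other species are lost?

1

Remove Kangaroo Rat.
Round 1: Spotted Skunk (all prey gone) → extinct.
No further losses. Total secondary extinctions: 1.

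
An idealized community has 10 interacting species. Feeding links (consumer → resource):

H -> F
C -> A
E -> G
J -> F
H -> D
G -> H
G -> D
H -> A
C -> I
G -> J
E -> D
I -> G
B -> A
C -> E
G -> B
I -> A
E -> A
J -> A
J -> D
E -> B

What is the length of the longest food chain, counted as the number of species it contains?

5 species

One longest chain: F → H → G → I → C.
It has 5 species and 4 links.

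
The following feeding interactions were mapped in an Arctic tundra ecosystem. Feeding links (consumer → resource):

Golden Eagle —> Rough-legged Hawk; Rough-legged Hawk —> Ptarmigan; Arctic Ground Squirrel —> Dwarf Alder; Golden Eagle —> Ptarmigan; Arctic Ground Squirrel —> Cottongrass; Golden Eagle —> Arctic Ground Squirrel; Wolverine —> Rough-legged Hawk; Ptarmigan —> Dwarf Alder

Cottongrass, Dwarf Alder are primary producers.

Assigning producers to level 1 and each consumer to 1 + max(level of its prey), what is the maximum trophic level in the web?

Producers (level 1): Cottongrass, Dwarf Alder.
Dwarf Alder → Ptarmigan → Rough-legged Hawk → Golden Eagle gives Golden Eagle level 4.
No species has a prey at level 4, so no species reaches level 5.

4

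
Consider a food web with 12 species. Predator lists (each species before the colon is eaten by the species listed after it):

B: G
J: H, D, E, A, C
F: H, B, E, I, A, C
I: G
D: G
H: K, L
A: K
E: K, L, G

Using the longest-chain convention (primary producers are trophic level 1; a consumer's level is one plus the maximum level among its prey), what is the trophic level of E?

J is a producer → level 1.
E eats J (level 1); other prey at levels: F 1 → level 2.

Trophic level 2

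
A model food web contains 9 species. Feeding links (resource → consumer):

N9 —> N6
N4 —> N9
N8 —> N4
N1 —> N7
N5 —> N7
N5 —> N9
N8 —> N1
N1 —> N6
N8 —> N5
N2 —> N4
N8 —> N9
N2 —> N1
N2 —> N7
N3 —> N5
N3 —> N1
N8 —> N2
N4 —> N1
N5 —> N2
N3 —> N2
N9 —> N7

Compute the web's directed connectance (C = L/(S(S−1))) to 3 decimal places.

C = 0.278

The web has S = 9 species and L = 20 feeding links.
C = L / (S(S−1)) = 20 / 72 = 0.2778 ≈ 0.278.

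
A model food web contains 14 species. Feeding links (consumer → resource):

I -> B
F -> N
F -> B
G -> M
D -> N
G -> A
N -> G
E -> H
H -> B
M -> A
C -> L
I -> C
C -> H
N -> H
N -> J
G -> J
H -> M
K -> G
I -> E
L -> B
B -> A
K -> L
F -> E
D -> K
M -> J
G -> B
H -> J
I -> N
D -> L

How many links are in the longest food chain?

One longest chain: A → B → L → K → D.
It has 5 species and 4 links.

4 links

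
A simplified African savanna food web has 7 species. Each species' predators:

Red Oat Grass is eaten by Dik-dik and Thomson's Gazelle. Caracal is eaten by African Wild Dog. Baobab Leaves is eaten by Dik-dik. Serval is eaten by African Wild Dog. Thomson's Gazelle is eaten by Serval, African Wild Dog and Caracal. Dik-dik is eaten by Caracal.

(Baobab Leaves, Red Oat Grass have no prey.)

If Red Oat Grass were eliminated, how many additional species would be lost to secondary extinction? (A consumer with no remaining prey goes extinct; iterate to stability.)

Remove Red Oat Grass.
Round 1: Thomson's Gazelle (all prey gone) → extinct.
Round 2: Serval (all prey gone) → extinct.
No further losses. Total secondary extinctions: 2.

2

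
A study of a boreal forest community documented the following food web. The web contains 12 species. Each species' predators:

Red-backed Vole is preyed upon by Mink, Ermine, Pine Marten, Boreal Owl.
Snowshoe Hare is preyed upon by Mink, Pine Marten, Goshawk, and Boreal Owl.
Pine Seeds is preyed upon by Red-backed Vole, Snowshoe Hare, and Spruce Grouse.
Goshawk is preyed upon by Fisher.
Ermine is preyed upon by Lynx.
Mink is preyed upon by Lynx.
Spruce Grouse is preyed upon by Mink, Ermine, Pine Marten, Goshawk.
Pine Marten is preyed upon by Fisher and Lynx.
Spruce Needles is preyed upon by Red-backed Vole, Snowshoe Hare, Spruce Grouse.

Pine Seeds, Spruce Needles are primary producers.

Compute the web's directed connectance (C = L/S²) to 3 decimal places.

C = 0.160

The web has S = 12 species and L = 23 feeding links.
C = L / S² = 23 / 144 = 0.1597 ≈ 0.160.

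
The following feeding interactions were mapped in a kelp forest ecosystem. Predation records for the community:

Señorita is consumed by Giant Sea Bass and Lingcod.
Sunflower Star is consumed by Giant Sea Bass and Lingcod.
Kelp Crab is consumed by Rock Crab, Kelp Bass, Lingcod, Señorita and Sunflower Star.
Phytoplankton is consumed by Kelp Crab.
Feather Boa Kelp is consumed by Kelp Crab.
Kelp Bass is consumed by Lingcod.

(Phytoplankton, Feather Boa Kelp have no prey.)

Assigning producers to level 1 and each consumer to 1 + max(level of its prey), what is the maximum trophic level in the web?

4

Producers (level 1): Phytoplankton, Feather Boa Kelp.
Phytoplankton → Kelp Crab → Señorita → Lingcod gives Lingcod level 4.
No species has a prey at level 4, so no species reaches level 5.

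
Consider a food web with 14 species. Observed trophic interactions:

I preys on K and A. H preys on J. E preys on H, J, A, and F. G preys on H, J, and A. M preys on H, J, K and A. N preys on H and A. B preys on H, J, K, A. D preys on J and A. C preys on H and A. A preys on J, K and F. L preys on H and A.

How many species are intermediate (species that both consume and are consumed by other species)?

Intermediate species (has both prey and predators): A, H.
Count: 2.

2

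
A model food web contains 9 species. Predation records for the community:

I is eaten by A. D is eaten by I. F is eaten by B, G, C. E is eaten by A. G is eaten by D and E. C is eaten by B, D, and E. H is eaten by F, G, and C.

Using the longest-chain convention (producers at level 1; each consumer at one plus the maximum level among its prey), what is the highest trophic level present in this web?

Producers (level 1): H.
H → F → G → D → I → A gives A level 6.
No species has a prey at level 6, so no species reaches level 7.

6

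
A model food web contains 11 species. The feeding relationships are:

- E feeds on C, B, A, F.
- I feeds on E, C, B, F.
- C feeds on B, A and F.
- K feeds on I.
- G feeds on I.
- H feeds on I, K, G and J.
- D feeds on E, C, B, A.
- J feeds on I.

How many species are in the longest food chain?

6 species

One longest chain: B → C → E → I → G → H.
It has 6 species and 5 links.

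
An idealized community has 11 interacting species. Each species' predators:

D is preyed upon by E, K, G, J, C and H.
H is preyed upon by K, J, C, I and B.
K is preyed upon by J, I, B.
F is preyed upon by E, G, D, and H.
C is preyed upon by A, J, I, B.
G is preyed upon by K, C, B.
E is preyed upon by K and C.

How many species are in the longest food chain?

5 species

One longest chain: F → D → H → C → A.
It has 5 species and 4 links.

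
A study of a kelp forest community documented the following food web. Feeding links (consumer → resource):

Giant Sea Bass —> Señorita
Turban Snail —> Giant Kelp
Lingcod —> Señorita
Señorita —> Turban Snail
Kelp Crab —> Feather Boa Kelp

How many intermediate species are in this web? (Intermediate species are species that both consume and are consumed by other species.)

2

Intermediate species (has both prey and predators): Turban Snail, Señorita.
Count: 2.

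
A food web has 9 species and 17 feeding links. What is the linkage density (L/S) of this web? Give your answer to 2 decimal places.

There are L = 17 links among S = 9 species.
L/S = 17/9 = 1.8889 ≈ 1.89.

L/S = 1.89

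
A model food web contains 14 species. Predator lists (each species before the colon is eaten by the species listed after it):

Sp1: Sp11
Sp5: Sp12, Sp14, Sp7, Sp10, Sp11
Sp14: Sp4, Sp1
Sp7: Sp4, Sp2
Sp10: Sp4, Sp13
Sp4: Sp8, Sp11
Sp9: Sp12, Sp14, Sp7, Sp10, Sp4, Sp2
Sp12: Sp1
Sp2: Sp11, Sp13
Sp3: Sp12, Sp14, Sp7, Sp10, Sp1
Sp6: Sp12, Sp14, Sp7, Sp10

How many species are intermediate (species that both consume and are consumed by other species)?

Intermediate species (has both prey and predators): Sp12, Sp14, Sp7, Sp10, Sp4, Sp2, Sp1.
Count: 7.

7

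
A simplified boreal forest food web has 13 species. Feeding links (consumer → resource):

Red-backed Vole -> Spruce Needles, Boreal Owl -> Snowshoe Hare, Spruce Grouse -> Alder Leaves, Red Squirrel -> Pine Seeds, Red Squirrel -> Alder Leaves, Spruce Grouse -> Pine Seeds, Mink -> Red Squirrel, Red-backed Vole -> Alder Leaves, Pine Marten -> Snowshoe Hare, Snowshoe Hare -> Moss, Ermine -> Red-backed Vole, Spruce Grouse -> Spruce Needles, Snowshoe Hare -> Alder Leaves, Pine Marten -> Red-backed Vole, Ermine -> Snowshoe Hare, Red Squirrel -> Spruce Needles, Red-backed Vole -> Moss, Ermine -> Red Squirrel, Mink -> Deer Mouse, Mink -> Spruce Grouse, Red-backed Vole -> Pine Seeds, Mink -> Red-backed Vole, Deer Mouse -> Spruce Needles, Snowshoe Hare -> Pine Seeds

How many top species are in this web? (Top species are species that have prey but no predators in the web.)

Top species (has prey, but nothing eats it): Mink, Ermine, Pine Marten, Boreal Owl.
Count: 4.

4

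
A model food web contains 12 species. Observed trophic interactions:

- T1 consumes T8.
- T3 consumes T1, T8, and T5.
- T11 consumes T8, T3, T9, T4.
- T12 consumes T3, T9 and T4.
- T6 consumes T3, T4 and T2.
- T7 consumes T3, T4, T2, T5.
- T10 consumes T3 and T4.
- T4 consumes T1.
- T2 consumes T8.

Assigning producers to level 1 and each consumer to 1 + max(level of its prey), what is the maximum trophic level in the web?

4

Producers (level 1): T8, T9, T5.
T8 → T1 → T4 → T12 gives T12 level 4.
No species has a prey at level 4, so no species reaches level 5.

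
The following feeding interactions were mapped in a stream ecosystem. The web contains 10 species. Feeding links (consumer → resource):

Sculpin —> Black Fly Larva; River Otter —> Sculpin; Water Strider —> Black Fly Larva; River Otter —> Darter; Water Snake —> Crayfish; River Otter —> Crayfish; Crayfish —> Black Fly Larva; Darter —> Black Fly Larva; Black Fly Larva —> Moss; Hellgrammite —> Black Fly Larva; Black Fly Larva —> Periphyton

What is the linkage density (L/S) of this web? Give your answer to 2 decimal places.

There are L = 11 links among S = 10 species.
L/S = 11/10 = 1.1000 ≈ 1.10.

L/S = 1.10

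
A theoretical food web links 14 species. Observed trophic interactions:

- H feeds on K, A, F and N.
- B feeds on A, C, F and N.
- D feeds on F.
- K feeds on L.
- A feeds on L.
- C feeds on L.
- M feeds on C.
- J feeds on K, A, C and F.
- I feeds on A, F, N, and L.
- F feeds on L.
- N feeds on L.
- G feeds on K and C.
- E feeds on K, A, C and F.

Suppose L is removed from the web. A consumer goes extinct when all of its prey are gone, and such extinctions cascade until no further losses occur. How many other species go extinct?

13

Remove L.
Round 1: N (all prey gone), C (all prey gone), K (all prey gone), A (all prey gone), F (all prey gone) → extinct.
Round 2: G (all prey gone), E (all prey gone), I (all prey gone), B (all prey gone), M (all prey gone), D (all prey gone), H (all prey gone), J (all prey gone) → extinct.
No further losses. Total secondary extinctions: 13.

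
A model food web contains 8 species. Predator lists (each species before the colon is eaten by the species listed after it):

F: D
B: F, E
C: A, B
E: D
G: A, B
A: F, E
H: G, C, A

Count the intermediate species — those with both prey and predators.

Intermediate species (has both prey and predators): G, C, A, B, F, E.
Count: 6.

6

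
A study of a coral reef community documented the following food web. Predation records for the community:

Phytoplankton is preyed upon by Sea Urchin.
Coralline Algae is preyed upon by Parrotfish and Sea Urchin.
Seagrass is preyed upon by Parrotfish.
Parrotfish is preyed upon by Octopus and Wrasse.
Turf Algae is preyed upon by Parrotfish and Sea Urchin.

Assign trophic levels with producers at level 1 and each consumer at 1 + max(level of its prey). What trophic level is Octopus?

Turf Algae is a producer → level 1.
Parrotfish eats Turf Algae (level 1); other prey at levels: Seagrass 1, Coralline Algae 1 → level 2.
Octopus eats Parrotfish → level 3.

Trophic level 3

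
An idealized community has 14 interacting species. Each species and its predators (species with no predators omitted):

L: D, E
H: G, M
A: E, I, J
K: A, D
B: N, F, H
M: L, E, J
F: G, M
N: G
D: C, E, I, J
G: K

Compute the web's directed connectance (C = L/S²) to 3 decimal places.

C = 0.117

The web has S = 14 species and L = 23 feeding links.
C = L / S² = 23 / 196 = 0.1173 ≈ 0.117.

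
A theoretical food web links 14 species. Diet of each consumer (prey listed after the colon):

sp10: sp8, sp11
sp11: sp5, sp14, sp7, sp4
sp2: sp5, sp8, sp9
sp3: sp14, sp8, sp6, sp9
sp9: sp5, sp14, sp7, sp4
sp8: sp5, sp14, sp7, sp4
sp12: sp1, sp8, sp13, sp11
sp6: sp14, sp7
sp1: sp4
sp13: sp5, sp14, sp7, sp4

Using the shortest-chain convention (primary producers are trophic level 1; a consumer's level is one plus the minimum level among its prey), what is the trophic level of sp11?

Trophic level 2

sp5 is a producer → level 1.
sp11 eats sp5 → level 2.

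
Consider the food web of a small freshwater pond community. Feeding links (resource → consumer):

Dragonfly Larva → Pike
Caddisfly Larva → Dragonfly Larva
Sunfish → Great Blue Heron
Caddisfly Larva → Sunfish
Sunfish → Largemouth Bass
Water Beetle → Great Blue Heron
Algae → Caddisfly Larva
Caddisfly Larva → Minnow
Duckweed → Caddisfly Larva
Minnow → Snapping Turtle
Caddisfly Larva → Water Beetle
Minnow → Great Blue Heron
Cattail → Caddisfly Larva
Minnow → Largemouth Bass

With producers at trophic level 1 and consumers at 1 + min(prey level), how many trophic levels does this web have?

Producers (level 1): Duckweed, Cattail, Algae.
Following each consumer down to its lowest-level prey: Duckweed → Caddisfly Larva → Minnow → Snapping Turtle (levels 1 through 4).
All prey of Snapping Turtle (Minnow 3) are at level 3 or above, so Snapping Turtle is at level 1 + 3 = 4.
Every consumer has at least one prey at level 3 or below, so none exceeds level 4.

4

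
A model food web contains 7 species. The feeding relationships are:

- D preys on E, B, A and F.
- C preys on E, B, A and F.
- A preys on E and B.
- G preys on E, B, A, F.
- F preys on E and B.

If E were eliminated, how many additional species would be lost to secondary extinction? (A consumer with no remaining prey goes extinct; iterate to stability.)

0

Remove E.
Every predator of it retains at least one other prey: A still has B; F still has B; D still has B, A, F; C still has B, A, F; G still has B, A, F.
No consumer loses all prey, so no secondary extinctions occur.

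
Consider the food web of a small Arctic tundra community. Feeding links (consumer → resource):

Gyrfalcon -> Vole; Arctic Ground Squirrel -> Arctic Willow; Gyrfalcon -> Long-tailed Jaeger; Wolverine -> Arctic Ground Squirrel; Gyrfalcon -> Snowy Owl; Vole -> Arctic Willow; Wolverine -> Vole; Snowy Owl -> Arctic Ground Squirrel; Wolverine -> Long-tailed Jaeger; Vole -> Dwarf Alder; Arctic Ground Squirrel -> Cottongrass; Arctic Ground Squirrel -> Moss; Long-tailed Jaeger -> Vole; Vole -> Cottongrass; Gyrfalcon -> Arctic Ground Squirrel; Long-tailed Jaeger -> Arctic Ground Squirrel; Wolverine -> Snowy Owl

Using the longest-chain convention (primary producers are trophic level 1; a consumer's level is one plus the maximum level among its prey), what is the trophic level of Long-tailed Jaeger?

Dwarf Alder is a producer → level 1.
Vole eats Dwarf Alder (level 1); other prey at levels: Cottongrass 1, Arctic Willow 1 → level 2.
Long-tailed Jaeger eats Vole (level 2); other prey at levels: Arctic Ground Squirrel 2 → level 3.

Trophic level 3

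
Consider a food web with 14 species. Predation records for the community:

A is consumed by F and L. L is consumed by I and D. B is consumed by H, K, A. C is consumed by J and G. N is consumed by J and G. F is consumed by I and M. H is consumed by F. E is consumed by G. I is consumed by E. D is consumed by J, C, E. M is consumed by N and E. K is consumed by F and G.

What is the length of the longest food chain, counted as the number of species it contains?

One longest chain: B → A → F → M → E → G.
It has 6 species and 5 links.

6 species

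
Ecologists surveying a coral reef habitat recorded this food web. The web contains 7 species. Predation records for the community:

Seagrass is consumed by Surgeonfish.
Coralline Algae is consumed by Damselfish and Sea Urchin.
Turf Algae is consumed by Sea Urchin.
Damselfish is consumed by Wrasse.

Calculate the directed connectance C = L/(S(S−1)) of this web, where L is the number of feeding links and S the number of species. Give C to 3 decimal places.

The web has S = 7 species and L = 5 feeding links.
C = L / (S(S−1)) = 5 / 42 = 0.1190 ≈ 0.119.

C = 0.119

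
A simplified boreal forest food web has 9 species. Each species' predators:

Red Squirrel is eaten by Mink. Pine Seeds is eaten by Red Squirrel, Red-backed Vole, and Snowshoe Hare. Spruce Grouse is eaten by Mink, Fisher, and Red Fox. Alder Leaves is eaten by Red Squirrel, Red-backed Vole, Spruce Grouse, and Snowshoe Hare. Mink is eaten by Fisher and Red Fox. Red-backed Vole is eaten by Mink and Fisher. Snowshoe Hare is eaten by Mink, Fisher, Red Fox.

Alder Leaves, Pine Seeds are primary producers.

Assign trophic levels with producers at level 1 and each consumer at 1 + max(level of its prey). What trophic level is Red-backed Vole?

Trophic level 2

Alder Leaves is a producer → level 1.
Red-backed Vole eats Alder Leaves (level 1); other prey at levels: Pine Seeds 1 → level 2.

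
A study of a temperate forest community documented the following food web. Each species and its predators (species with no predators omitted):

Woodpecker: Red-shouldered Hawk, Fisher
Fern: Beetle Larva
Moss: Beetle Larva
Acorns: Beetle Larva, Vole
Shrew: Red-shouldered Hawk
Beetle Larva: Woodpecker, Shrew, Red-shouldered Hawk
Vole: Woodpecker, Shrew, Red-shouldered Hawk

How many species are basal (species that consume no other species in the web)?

3

Basal species (no prey listed): Fern, Acorns, Moss.
Count: 3.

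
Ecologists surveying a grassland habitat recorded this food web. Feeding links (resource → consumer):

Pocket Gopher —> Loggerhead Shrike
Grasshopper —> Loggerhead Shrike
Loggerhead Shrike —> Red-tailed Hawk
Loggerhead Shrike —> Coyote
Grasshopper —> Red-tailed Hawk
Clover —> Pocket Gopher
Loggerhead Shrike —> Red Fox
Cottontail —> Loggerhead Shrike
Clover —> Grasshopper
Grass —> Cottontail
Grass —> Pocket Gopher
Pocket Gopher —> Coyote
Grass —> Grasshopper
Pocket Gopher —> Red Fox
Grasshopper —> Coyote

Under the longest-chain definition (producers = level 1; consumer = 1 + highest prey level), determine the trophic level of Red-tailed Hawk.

Trophic level 4

Grass is a producer → level 1.
Cottontail eats Grass → level 2.
Loggerhead Shrike eats Cottontail (level 2); other prey at levels: Pocket Gopher 2, Grasshopper 2 → level 3.
Red-tailed Hawk eats Loggerhead Shrike (level 3); other prey at levels: Grasshopper 2 → level 4.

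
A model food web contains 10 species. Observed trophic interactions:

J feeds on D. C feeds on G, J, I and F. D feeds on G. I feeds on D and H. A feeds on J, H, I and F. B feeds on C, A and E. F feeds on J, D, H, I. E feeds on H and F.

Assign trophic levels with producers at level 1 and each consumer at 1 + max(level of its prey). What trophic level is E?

Trophic level 5

G is a producer → level 1.
D eats G → level 2.
J eats D → level 3.
F eats J (level 3); other prey at levels: H 1, D 2, I 3 → level 4.
E eats F (level 4); other prey at levels: H 1 → level 5.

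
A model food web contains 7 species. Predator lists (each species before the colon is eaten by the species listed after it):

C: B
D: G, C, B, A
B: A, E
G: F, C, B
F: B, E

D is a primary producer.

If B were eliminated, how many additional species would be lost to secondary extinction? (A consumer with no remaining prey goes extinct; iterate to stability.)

Remove B.
Every predator of it retains at least one other prey: A still has D; E still has F.
No consumer loses all prey, so no secondary extinctions occur.

0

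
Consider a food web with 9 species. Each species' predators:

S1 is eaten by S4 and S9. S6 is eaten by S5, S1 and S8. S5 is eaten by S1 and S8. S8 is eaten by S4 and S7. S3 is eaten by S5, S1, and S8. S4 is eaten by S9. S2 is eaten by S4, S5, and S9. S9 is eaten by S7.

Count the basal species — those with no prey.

Basal species (no prey listed): S3, S2, S6.
Count: 3.

3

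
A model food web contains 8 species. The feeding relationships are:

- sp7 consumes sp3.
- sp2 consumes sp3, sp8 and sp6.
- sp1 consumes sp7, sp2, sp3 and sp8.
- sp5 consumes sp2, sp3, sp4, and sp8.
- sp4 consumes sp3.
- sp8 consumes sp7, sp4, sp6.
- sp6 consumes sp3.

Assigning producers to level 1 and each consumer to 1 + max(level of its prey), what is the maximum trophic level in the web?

Producers (level 1): sp3.
sp3 → sp6 → sp8 → sp2 → sp1 gives sp1 level 5.
No species has a prey at level 5, so no species reaches level 6.

5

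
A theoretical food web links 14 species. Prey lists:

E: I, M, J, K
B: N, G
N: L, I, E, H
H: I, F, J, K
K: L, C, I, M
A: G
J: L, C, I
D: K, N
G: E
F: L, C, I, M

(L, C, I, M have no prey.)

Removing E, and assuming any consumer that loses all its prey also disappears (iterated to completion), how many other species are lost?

2

Remove E.
Round 1: G (all prey gone) → extinct.
Round 2: A (all prey gone) → extinct.
No further losses. Total secondary extinctions: 2.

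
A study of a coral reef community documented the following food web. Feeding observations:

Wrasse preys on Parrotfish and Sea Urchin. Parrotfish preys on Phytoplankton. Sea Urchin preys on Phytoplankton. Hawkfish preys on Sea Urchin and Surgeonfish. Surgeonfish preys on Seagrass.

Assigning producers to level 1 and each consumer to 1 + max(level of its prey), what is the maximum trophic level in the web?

3

Producers (level 1): Phytoplankton, Seagrass.
Phytoplankton → Sea Urchin → Wrasse gives Wrasse level 3.
No species has a prey at level 3, so no species reaches level 4.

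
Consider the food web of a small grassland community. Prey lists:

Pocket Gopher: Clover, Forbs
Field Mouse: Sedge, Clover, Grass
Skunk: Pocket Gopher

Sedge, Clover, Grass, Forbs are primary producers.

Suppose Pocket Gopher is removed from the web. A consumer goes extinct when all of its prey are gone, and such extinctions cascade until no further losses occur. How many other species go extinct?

1

Remove Pocket Gopher.
Round 1: Skunk (all prey gone) → extinct.
No further losses. Total secondary extinctions: 1.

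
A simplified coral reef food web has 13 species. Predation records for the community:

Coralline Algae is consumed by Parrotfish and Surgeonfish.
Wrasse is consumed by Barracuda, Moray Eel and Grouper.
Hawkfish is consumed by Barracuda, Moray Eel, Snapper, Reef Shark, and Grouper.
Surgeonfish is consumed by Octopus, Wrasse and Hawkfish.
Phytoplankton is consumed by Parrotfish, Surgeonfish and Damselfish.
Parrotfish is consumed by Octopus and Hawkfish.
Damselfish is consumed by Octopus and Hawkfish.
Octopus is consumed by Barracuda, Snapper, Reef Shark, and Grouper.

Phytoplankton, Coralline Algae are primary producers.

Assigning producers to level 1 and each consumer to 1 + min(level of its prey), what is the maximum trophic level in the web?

4

Producers (level 1): Phytoplankton, Coralline Algae.
Following each consumer down to its lowest-level prey: Phytoplankton → Surgeonfish → Wrasse → Moray Eel (levels 1 through 4).
All prey of Moray Eel (Wrasse 3, Hawkfish 3) are at level 3 or above, so Moray Eel is at level 1 + 3 = 4.
Every consumer has at least one prey at level 3 or below, so none exceeds level 4.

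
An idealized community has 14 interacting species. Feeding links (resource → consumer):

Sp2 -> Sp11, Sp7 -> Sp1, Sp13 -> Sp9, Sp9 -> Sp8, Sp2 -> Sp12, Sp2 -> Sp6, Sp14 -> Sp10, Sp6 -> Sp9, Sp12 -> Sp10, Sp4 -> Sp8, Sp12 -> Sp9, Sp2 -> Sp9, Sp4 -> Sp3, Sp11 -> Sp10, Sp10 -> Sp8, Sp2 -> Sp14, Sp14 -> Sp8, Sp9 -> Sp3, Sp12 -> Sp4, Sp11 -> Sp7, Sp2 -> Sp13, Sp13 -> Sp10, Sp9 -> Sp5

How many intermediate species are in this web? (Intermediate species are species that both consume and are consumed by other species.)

Intermediate species (has both prey and predators): Sp14, Sp11, Sp6, Sp13, Sp12, Sp10, Sp9, Sp4, Sp7.
Count: 9.

9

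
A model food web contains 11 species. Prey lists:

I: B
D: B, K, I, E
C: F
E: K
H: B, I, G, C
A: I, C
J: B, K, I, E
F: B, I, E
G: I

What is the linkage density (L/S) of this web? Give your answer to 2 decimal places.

There are L = 21 links among S = 11 species.
L/S = 21/11 = 1.9091 ≈ 1.91.

L/S = 1.91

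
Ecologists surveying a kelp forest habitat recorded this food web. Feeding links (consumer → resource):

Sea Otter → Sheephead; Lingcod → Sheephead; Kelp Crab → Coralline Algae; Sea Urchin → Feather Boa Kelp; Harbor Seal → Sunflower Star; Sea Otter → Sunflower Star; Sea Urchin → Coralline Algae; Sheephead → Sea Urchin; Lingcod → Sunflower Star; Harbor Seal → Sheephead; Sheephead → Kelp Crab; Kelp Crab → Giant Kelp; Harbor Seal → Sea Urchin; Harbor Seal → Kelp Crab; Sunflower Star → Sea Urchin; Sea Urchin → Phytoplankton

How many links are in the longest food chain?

One longest chain: Coralline Algae → Kelp Crab → Sheephead → Harbor Seal.
It has 4 species and 3 links.

3 links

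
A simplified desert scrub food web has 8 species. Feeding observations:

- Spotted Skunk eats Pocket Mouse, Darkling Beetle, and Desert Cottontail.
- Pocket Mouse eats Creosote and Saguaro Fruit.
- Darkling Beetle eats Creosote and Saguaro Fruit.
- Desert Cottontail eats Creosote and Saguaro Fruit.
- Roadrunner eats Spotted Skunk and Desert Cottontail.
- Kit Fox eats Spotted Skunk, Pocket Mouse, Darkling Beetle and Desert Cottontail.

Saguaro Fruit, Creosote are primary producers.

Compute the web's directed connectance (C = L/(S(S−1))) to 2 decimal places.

C = 0.27

The web has S = 8 species and L = 15 feeding links.
C = L / (S(S−1)) = 15 / 56 = 0.2679 ≈ 0.27.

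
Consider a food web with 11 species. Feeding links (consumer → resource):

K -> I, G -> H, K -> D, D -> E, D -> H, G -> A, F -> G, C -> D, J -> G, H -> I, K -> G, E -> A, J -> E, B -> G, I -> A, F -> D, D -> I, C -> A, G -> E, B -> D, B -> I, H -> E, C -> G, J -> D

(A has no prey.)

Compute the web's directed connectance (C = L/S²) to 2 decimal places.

The web has S = 11 species and L = 24 feeding links.
C = L / S² = 24 / 121 = 0.1983 ≈ 0.20.

C = 0.20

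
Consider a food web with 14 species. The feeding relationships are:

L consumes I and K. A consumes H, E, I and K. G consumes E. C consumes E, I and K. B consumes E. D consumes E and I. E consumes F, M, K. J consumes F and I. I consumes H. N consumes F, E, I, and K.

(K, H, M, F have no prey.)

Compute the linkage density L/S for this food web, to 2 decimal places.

There are L = 23 links among S = 14 species.
L/S = 23/14 = 1.6429 ≈ 1.64.

L/S = 1.64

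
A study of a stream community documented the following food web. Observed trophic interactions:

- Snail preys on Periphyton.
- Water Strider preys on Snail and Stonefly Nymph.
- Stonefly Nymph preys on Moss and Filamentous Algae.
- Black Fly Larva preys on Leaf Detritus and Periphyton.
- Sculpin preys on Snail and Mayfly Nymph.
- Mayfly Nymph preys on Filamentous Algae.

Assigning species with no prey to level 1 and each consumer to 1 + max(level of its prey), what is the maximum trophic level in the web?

Basal resources (level 1): Filamentous Algae, Periphyton, Moss, Leaf Detritus.
Periphyton → Snail → Water Strider gives Water Strider level 3.
No species has a prey at level 3, so no species reaches level 4.

3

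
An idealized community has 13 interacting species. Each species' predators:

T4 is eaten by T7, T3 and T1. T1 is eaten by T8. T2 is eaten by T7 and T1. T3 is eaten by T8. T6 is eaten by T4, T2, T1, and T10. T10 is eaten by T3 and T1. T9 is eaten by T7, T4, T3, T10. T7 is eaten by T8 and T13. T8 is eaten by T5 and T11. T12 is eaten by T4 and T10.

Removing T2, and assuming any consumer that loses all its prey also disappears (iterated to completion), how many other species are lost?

0

Remove T2.
Every predator of it retains at least one other prey: T1 still has T6, T10, T4; T7 still has T9, T4.
No consumer loses all prey, so no secondary extinctions occur.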